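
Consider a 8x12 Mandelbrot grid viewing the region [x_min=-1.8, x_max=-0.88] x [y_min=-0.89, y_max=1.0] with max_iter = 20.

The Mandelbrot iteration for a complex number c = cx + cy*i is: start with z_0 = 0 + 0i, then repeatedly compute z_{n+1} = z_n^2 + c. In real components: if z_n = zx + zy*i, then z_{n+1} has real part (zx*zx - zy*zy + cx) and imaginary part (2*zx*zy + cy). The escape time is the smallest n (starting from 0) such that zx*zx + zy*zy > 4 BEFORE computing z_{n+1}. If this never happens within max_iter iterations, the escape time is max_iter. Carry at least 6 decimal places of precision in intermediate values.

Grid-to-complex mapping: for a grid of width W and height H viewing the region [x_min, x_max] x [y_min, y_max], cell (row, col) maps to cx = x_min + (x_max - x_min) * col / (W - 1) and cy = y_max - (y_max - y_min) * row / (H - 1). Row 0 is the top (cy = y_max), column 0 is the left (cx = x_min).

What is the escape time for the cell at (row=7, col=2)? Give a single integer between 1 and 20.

Answer: 5

Derivation:
z_0 = 0 + 0i, c = -1.5371 + -0.2027i
Iter 1: z = -1.5371 + -0.2027i, |z|^2 = 2.4039
Iter 2: z = 0.7846 + 0.4205i, |z|^2 = 0.7924
Iter 3: z = -1.0984 + 0.4571i, |z|^2 = 1.4155
Iter 4: z = -0.5395 + -1.2069i, |z|^2 = 1.7478
Iter 5: z = -2.7027 + 1.0997i, |z|^2 = 8.5142
Escaped at iteration 5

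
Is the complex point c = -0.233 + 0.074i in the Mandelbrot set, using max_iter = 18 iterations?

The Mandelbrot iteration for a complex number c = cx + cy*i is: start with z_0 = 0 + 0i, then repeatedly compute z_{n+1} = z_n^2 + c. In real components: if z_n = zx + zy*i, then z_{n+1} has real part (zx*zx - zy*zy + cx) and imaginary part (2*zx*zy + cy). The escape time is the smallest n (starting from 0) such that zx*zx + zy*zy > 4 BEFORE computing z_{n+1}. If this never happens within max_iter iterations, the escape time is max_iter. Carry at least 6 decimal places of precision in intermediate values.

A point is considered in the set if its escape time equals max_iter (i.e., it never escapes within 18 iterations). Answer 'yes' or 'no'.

z_0 = 0 + 0i, c = -0.2330 + 0.0740i
Iter 1: z = -0.2330 + 0.0740i, |z|^2 = 0.0598
Iter 2: z = -0.1842 + 0.0395i, |z|^2 = 0.0355
Iter 3: z = -0.2006 + 0.0594i, |z|^2 = 0.0438
Iter 4: z = -0.1963 + 0.0501i, |z|^2 = 0.0410
Iter 5: z = -0.1970 + 0.0543i, |z|^2 = 0.0418
Iter 6: z = -0.1971 + 0.0526i, |z|^2 = 0.0416
Iter 7: z = -0.1969 + 0.0533i, |z|^2 = 0.0416
Iter 8: z = -0.1971 + 0.0530i, |z|^2 = 0.0416
Iter 9: z = -0.1970 + 0.0531i, |z|^2 = 0.0416
Iter 10: z = -0.1970 + 0.0531i, |z|^2 = 0.0416
Iter 11: z = -0.1970 + 0.0531i, |z|^2 = 0.0416
Iter 12: z = -0.1970 + 0.0531i, |z|^2 = 0.0416
Iter 13: z = -0.1970 + 0.0531i, |z|^2 = 0.0416
Iter 14: z = -0.1970 + 0.0531i, |z|^2 = 0.0416
Iter 15: z = -0.1970 + 0.0531i, |z|^2 = 0.0416
Iter 16: z = -0.1970 + 0.0531i, |z|^2 = 0.0416
Iter 17: z = -0.1970 + 0.0531i, |z|^2 = 0.0416
Did not escape in 18 iterations → in set

Answer: yes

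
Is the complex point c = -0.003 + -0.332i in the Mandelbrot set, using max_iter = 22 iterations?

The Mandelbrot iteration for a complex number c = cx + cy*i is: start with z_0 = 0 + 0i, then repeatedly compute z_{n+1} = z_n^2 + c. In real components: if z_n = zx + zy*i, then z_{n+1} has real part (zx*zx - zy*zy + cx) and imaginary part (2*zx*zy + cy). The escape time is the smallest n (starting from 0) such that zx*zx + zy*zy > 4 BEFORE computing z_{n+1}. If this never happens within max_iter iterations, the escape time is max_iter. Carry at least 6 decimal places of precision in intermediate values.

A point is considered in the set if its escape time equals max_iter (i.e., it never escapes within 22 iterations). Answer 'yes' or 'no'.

Answer: yes

Derivation:
z_0 = 0 + 0i, c = -0.0030 + -0.3320i
Iter 1: z = -0.0030 + -0.3320i, |z|^2 = 0.1102
Iter 2: z = -0.1132 + -0.3300i, |z|^2 = 0.1217
Iter 3: z = -0.0991 + -0.2573i, |z|^2 = 0.0760
Iter 4: z = -0.0594 + -0.2810i, |z|^2 = 0.0825
Iter 5: z = -0.0784 + -0.2986i, |z|^2 = 0.0953
Iter 6: z = -0.0860 + -0.2851i, |z|^2 = 0.0887
Iter 7: z = -0.0769 + -0.2829i, |z|^2 = 0.0860
Iter 8: z = -0.0771 + -0.2885i, |z|^2 = 0.0892
Iter 9: z = -0.0803 + -0.2875i, |z|^2 = 0.0891
Iter 10: z = -0.0792 + -0.2858i, |z|^2 = 0.0880
Iter 11: z = -0.0784 + -0.2867i, |z|^2 = 0.0884
Iter 12: z = -0.0791 + -0.2870i, |z|^2 = 0.0886
Iter 13: z = -0.0791 + -0.2866i, |z|^2 = 0.0884
Iter 14: z = -0.0789 + -0.2866i, |z|^2 = 0.0884
Iter 15: z = -0.0789 + -0.2868i, |z|^2 = 0.0885
Iter 16: z = -0.0790 + -0.2867i, |z|^2 = 0.0885
Iter 17: z = -0.0790 + -0.2867i, |z|^2 = 0.0884
Iter 18: z = -0.0790 + -0.2867i, |z|^2 = 0.0884
Iter 19: z = -0.0790 + -0.2867i, |z|^2 = 0.0884
Iter 20: z = -0.0790 + -0.2867i, |z|^2 = 0.0884
Iter 21: z = -0.0790 + -0.2867i, |z|^2 = 0.0884
Did not escape in 22 iterations → in set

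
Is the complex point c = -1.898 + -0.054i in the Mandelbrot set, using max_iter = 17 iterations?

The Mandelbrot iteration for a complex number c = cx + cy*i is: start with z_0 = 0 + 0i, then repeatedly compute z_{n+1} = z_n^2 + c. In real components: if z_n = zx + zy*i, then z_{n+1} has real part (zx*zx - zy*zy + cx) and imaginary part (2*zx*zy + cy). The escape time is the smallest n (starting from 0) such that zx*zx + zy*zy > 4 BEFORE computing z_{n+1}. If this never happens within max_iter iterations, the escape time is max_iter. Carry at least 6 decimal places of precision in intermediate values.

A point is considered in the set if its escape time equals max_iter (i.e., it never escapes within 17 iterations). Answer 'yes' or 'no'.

z_0 = 0 + 0i, c = -1.8980 + -0.0540i
Iter 1: z = -1.8980 + -0.0540i, |z|^2 = 3.6053
Iter 2: z = 1.7015 + 0.1510i, |z|^2 = 2.9179
Iter 3: z = 0.9743 + 0.4598i, |z|^2 = 1.1606
Iter 4: z = -1.1602 + 0.8419i, |z|^2 = 2.0549
Iter 5: z = -1.2607 + -2.0076i, |z|^2 = 5.6200
Escaped at iteration 5

Answer: no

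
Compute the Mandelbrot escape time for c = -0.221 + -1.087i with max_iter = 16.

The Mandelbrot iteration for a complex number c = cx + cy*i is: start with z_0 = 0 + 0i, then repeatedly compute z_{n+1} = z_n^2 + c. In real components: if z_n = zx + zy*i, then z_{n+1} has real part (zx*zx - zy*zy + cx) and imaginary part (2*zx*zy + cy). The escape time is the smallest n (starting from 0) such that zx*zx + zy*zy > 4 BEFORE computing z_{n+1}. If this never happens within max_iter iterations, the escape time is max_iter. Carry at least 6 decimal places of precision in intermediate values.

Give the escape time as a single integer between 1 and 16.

z_0 = 0 + 0i, c = -0.2210 + -1.0870i
Iter 1: z = -0.2210 + -1.0870i, |z|^2 = 1.2304
Iter 2: z = -1.3537 + -0.6065i, |z|^2 = 2.2005
Iter 3: z = 1.2437 + 0.5552i, |z|^2 = 1.8550
Iter 4: z = 1.0175 + 0.2940i, |z|^2 = 1.1217
Iter 5: z = 0.7279 + -0.4888i, |z|^2 = 0.7687
Iter 6: z = 0.0699 + -1.7985i, |z|^2 = 3.2396
Iter 7: z = -3.4508 + -1.3385i, |z|^2 = 13.6997
Escaped at iteration 7

Answer: 7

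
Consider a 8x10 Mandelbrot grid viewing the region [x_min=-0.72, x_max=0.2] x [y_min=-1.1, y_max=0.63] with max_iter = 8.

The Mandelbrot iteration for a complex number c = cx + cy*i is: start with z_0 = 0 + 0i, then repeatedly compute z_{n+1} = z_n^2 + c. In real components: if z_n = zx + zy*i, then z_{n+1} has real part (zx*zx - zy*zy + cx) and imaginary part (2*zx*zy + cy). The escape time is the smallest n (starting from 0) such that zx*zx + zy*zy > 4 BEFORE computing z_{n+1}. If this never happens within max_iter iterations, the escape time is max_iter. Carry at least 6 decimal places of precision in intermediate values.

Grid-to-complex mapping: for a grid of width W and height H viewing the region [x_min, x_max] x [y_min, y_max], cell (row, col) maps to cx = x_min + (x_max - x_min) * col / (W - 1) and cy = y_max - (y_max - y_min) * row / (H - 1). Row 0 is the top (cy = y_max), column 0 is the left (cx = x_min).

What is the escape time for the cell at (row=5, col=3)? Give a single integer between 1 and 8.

Answer: 8

Derivation:
z_0 = 0 + 0i, c = -0.3257 + -0.3311i
Iter 1: z = -0.3257 + -0.3311i, |z|^2 = 0.2157
Iter 2: z = -0.3293 + -0.1154i, |z|^2 = 0.1217
Iter 3: z = -0.2306 + -0.2551i, |z|^2 = 0.1183
Iter 4: z = -0.3376 + -0.2134i, |z|^2 = 0.1595
Iter 5: z = -0.2573 + -0.1870i, |z|^2 = 0.1012
Iter 6: z = -0.2945 + -0.2349i, |z|^2 = 0.1419
Iter 7: z = -0.2942 + -0.1928i, |z|^2 = 0.1237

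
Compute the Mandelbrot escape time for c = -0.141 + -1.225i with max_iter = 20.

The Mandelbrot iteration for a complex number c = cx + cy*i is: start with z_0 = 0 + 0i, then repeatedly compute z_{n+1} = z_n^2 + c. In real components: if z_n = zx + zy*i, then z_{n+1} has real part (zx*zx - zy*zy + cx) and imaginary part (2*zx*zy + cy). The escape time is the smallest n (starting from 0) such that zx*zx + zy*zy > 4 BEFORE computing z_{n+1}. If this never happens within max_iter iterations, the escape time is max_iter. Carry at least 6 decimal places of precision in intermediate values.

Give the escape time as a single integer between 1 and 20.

Answer: 3

Derivation:
z_0 = 0 + 0i, c = -0.1410 + -1.2250i
Iter 1: z = -0.1410 + -1.2250i, |z|^2 = 1.5205
Iter 2: z = -1.6217 + -0.8796i, |z|^2 = 3.4037
Iter 3: z = 1.7154 + 1.6278i, |z|^2 = 5.5925
Escaped at iteration 3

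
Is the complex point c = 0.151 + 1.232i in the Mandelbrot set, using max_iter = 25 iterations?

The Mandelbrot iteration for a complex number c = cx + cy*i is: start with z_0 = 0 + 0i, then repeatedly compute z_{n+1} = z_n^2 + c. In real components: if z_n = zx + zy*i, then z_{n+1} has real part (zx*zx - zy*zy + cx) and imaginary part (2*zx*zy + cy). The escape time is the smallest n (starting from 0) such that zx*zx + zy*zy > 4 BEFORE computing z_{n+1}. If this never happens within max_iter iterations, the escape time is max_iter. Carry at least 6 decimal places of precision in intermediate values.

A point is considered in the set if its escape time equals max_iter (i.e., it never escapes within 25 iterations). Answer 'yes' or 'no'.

z_0 = 0 + 0i, c = 0.1510 + 1.2320i
Iter 1: z = 0.1510 + 1.2320i, |z|^2 = 1.5406
Iter 2: z = -1.3440 + 1.6041i, |z|^2 = 4.3794
Escaped at iteration 2

Answer: no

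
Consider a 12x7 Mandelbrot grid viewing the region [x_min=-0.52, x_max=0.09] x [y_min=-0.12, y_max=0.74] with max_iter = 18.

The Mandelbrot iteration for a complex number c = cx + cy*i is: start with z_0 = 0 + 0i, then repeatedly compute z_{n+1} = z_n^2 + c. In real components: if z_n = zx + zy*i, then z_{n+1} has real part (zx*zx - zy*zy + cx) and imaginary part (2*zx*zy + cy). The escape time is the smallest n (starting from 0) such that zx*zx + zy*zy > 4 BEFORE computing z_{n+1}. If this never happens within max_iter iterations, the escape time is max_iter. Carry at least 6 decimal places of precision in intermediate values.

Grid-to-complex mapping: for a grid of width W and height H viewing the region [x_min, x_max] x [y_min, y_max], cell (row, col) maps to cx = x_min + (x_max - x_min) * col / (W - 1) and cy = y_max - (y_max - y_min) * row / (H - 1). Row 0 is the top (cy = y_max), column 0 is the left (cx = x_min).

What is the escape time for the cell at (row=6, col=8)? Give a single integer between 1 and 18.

z_0 = 0 + 0i, c = -0.0764 + -0.1200i
Iter 1: z = -0.0764 + -0.1200i, |z|^2 = 0.0202
Iter 2: z = -0.0849 + -0.1017i, |z|^2 = 0.0176
Iter 3: z = -0.0795 + -0.1027i, |z|^2 = 0.0169
Iter 4: z = -0.0806 + -0.1037i, |z|^2 = 0.0172
Iter 5: z = -0.0806 + -0.1033i, |z|^2 = 0.0172
Iter 6: z = -0.0805 + -0.1033i, |z|^2 = 0.0172
Iter 7: z = -0.0806 + -0.1034i, |z|^2 = 0.0172
Iter 8: z = -0.0806 + -0.1033i, |z|^2 = 0.0172
Iter 9: z = -0.0806 + -0.1033i, |z|^2 = 0.0172
Iter 10: z = -0.0806 + -0.1033i, |z|^2 = 0.0172
Iter 11: z = -0.0806 + -0.1033i, |z|^2 = 0.0172
Iter 12: z = -0.0806 + -0.1033i, |z|^2 = 0.0172
Iter 13: z = -0.0806 + -0.1033i, |z|^2 = 0.0172
Iter 14: z = -0.0806 + -0.1033i, |z|^2 = 0.0172
Iter 15: z = -0.0806 + -0.1033i, |z|^2 = 0.0172
Iter 16: z = -0.0806 + -0.1033i, |z|^2 = 0.0172
Iter 17: z = -0.0806 + -0.1033i, |z|^2 = 0.0172

Answer: 18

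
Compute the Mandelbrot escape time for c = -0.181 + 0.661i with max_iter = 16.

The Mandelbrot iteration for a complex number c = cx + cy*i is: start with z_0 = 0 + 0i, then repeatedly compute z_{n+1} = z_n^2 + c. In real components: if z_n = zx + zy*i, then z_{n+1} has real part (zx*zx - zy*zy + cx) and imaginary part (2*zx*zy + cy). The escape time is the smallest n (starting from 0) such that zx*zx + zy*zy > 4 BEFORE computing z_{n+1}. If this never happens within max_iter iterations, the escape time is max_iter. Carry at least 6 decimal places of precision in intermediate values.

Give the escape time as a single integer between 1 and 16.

z_0 = 0 + 0i, c = -0.1810 + 0.6610i
Iter 1: z = -0.1810 + 0.6610i, |z|^2 = 0.4697
Iter 2: z = -0.5852 + 0.4217i, |z|^2 = 0.5203
Iter 3: z = -0.0164 + 0.1675i, |z|^2 = 0.0283
Iter 4: z = -0.2088 + 0.6555i, |z|^2 = 0.4733
Iter 5: z = -0.5671 + 0.3873i, |z|^2 = 0.4716
Iter 6: z = -0.0094 + 0.2217i, |z|^2 = 0.0493
Iter 7: z = -0.2301 + 0.6568i, |z|^2 = 0.4844
Iter 8: z = -0.5595 + 0.3588i, |z|^2 = 0.4417
Iter 9: z = 0.0033 + 0.2596i, |z|^2 = 0.0674
Iter 10: z = -0.2484 + 0.6627i, |z|^2 = 0.5009
Iter 11: z = -0.5585 + 0.3318i, |z|^2 = 0.4220
Iter 12: z = 0.0208 + 0.2904i, |z|^2 = 0.0847
Iter 13: z = -0.2649 + 0.6731i, |z|^2 = 0.5232
Iter 14: z = -0.5639 + 0.3044i, |z|^2 = 0.4107
Iter 15: z = 0.0443 + 0.3177i, |z|^2 = 0.1029

Answer: 16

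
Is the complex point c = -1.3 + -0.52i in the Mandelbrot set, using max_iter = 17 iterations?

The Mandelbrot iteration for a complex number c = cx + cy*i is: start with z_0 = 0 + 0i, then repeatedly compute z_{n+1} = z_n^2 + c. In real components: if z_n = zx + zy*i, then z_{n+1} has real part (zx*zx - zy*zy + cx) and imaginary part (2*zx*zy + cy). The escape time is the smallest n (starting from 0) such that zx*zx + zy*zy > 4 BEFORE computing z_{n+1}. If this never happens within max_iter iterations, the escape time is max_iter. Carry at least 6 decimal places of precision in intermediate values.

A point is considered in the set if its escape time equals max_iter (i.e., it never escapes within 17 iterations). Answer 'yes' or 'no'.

z_0 = 0 + 0i, c = -1.3000 + -0.5200i
Iter 1: z = -1.3000 + -0.5200i, |z|^2 = 1.9604
Iter 2: z = 0.1196 + 0.8320i, |z|^2 = 0.7065
Iter 3: z = -1.9779 + -0.3210i, |z|^2 = 4.0152
Escaped at iteration 3

Answer: no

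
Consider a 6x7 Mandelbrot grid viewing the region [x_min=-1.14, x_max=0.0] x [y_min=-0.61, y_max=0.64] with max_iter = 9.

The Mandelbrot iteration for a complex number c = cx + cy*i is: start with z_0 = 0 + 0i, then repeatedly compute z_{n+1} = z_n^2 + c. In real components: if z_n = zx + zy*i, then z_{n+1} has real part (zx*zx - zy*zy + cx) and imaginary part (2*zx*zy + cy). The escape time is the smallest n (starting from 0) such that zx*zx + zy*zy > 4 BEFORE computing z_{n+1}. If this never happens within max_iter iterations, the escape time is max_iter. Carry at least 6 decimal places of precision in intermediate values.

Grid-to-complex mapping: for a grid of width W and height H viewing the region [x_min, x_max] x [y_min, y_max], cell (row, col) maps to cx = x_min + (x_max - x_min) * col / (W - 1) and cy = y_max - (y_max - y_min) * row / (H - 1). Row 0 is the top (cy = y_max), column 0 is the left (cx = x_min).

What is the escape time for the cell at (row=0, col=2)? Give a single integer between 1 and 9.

Answer: 6

Derivation:
z_0 = 0 + 0i, c = -0.6840 + 0.6400i
Iter 1: z = -0.6840 + 0.6400i, |z|^2 = 0.8775
Iter 2: z = -0.6257 + -0.2355i, |z|^2 = 0.4470
Iter 3: z = -0.3479 + 0.9348i, |z|^2 = 0.9948
Iter 4: z = -1.4367 + -0.0104i, |z|^2 = 2.0643
Iter 5: z = 1.3800 + 0.6700i, |z|^2 = 2.3534
Iter 6: z = 0.7717 + 2.4891i, |z|^2 = 6.7913
Escaped at iteration 6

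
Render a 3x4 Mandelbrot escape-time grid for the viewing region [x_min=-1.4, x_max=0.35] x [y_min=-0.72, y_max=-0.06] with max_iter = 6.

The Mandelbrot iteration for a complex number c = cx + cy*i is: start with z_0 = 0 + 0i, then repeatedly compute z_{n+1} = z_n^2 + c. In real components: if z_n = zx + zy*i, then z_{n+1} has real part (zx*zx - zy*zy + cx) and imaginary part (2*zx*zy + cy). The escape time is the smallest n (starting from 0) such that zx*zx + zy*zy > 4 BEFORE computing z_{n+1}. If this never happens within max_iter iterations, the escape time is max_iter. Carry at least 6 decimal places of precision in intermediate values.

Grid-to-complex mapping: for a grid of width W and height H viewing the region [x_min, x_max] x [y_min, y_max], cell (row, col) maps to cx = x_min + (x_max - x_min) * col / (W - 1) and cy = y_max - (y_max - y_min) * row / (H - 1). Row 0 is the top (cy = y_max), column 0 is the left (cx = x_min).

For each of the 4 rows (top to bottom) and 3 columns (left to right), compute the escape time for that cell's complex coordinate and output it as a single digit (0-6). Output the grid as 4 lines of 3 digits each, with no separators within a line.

(row=0, col=0): c = -1.4000 + -0.0600i → escape time 6
(row=0, col=1): c = -0.5250 + -0.0600i → escape time 6
(row=0, col=2): c = 0.3500 + -0.0600i → escape time 6
(row=1, col=0): c = -1.4000 + -0.2800i → escape time 5
(row=1, col=1): c = -0.5250 + -0.2800i → escape time 6
(row=1, col=2): c = 0.3500 + -0.2800i → escape time 6
(row=2, col=0): c = -1.4000 + -0.5000i → escape time 3
(row=2, col=1): c = -0.5250 + -0.5000i → escape time 6
(row=2, col=2): c = 0.3500 + -0.5000i → escape time 6
(row=3, col=0): c = -1.4000 + -0.7200i → escape time 3
(row=3, col=1): c = -0.5250 + -0.7200i → escape time 6
(row=3, col=2): c = 0.3500 + -0.7200i → escape time 6

Answer: 666
566
366
366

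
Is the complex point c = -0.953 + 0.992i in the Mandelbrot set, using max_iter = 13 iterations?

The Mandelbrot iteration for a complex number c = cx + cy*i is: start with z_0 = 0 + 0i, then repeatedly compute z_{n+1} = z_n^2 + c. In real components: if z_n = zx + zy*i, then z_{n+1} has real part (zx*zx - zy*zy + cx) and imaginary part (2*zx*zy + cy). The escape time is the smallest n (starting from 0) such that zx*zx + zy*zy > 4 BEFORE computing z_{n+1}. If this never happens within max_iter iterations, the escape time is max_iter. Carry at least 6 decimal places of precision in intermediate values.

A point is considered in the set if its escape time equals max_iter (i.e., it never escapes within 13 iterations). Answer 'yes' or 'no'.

z_0 = 0 + 0i, c = -0.9530 + 0.9920i
Iter 1: z = -0.9530 + 0.9920i, |z|^2 = 1.8923
Iter 2: z = -1.0289 + -0.8988i, |z|^2 = 1.8663
Iter 3: z = -0.7022 + 2.8414i, |z|^2 = 8.5665
Escaped at iteration 3

Answer: no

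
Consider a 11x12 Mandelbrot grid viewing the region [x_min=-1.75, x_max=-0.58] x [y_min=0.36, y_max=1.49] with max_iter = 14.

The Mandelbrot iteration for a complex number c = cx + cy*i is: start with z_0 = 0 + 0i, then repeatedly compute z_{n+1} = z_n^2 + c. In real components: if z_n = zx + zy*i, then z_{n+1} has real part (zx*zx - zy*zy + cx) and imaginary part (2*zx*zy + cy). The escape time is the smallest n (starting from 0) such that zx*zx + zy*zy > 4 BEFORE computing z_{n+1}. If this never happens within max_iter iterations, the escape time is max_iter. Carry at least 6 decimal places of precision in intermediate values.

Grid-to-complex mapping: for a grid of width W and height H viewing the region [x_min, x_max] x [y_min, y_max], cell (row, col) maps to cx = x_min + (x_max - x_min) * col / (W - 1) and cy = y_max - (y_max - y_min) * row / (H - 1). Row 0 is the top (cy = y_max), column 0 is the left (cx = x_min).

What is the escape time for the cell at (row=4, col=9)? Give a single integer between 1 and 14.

Answer: 3

Derivation:
z_0 = 0 + 0i, c = -0.6970 + 1.0791i
Iter 1: z = -0.6970 + 1.0791i, |z|^2 = 1.6502
Iter 2: z = -1.3756 + -0.4252i, |z|^2 = 2.0731
Iter 3: z = 1.0146 + 2.2488i, |z|^2 = 6.0866
Escaped at iteration 3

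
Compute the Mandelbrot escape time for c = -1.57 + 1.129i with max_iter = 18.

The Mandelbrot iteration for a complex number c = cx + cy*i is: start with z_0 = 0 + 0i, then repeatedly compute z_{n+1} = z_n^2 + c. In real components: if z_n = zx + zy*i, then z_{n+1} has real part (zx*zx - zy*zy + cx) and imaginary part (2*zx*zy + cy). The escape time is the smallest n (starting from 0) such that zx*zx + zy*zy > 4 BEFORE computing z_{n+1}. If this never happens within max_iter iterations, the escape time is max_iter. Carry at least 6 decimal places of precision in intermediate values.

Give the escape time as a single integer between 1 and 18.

z_0 = 0 + 0i, c = -1.5700 + 1.1290i
Iter 1: z = -1.5700 + 1.1290i, |z|^2 = 3.7395
Iter 2: z = -0.3797 + -2.4161i, |z|^2 = 5.9815
Escaped at iteration 2

Answer: 2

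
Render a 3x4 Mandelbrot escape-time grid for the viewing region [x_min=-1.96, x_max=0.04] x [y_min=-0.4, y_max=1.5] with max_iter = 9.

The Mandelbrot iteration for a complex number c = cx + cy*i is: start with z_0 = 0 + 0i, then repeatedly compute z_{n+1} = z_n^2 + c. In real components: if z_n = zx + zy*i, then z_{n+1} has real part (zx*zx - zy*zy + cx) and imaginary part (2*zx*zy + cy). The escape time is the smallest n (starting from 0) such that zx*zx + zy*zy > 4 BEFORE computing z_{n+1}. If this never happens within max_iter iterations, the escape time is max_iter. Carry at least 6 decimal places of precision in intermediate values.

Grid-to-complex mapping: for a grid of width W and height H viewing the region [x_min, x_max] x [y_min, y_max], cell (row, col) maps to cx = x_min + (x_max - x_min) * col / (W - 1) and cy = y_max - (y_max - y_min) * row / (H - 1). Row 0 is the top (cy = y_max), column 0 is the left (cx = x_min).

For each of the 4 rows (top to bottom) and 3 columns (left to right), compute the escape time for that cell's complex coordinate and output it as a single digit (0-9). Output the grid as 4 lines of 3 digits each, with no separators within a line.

Answer: 122
138
399
179

Derivation:
(row=0, col=0): c = -1.9600 + 1.5000i → escape time 1
(row=0, col=1): c = -0.9600 + 1.5000i → escape time 2
(row=0, col=2): c = 0.0400 + 1.5000i → escape time 2
(row=1, col=0): c = -1.9600 + 0.8667i → escape time 1
(row=1, col=1): c = -0.9600 + 0.8667i → escape time 3
(row=1, col=2): c = 0.0400 + 0.8667i → escape time 8
(row=2, col=0): c = -1.9600 + 0.2333i → escape time 3
(row=2, col=1): c = -0.9600 + 0.2333i → escape time 9
(row=2, col=2): c = 0.0400 + 0.2333i → escape time 9
(row=3, col=0): c = -1.9600 + -0.4000i → escape time 1
(row=3, col=1): c = -0.9600 + -0.4000i → escape time 7
(row=3, col=2): c = 0.0400 + -0.4000i → escape time 9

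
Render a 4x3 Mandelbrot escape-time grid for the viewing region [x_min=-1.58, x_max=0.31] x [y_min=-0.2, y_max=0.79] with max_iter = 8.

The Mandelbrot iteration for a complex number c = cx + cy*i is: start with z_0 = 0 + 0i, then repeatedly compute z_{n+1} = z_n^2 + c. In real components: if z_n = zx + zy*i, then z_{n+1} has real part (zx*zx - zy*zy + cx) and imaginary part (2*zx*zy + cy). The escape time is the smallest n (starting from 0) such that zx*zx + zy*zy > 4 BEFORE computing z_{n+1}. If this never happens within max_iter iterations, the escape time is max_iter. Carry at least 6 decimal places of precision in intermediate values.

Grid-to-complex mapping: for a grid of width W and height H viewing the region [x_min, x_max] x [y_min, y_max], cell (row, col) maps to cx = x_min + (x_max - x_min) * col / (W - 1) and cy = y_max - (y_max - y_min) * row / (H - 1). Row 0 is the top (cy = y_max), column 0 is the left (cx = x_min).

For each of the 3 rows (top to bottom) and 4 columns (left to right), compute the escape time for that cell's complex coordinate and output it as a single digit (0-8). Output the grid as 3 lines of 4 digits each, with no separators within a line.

(row=0, col=0): c = -1.5800 + 0.7900i → escape time 3
(row=0, col=1): c = -0.9500 + 0.7900i → escape time 3
(row=0, col=2): c = -0.3200 + 0.7900i → escape time 8
(row=0, col=3): c = 0.3100 + 0.7900i → escape time 5
(row=1, col=0): c = -1.5800 + 0.2950i → escape time 4
(row=1, col=1): c = -0.9500 + 0.2950i → escape time 8
(row=1, col=2): c = -0.3200 + 0.2950i → escape time 8
(row=1, col=3): c = 0.3100 + 0.2950i → escape time 8
(row=2, col=0): c = -1.5800 + -0.2000i → escape time 5
(row=2, col=1): c = -0.9500 + -0.2000i → escape time 8
(row=2, col=2): c = -0.3200 + -0.2000i → escape time 8
(row=2, col=3): c = 0.3100 + -0.2000i → escape time 8

Answer: 3385
4888
5888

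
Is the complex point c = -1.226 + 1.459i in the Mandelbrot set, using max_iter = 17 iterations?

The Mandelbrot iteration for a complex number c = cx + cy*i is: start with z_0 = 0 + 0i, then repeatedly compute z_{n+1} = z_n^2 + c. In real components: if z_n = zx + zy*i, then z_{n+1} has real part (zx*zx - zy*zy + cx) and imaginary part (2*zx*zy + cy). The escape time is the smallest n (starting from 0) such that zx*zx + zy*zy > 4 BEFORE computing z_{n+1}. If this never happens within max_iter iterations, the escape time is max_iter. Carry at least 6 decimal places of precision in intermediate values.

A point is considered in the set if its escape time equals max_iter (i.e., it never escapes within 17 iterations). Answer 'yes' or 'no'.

z_0 = 0 + 0i, c = -1.2260 + 1.4590i
Iter 1: z = -1.2260 + 1.4590i, |z|^2 = 3.6318
Iter 2: z = -1.8516 + -2.1185i, |z|^2 = 7.9163
Escaped at iteration 2

Answer: no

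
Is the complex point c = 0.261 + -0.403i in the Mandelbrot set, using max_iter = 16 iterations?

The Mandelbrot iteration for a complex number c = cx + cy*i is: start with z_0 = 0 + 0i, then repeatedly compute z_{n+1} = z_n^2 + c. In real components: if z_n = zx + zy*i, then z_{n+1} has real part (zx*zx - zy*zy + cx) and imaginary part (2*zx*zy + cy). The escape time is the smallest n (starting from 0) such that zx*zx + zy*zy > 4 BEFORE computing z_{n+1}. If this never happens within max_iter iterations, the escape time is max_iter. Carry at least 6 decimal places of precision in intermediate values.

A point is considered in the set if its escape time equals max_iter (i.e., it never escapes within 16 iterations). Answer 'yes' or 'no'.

z_0 = 0 + 0i, c = 0.2610 + -0.4030i
Iter 1: z = 0.2610 + -0.4030i, |z|^2 = 0.2305
Iter 2: z = 0.1667 + -0.6134i, |z|^2 = 0.4040
Iter 3: z = -0.0874 + -0.6075i, |z|^2 = 0.3767
Iter 4: z = -0.1004 + -0.2968i, |z|^2 = 0.0982
Iter 5: z = 0.1830 + -0.3434i, |z|^2 = 0.1514
Iter 6: z = 0.1766 + -0.5287i, |z|^2 = 0.3107
Iter 7: z = 0.0127 + -0.5897i, |z|^2 = 0.3479
Iter 8: z = -0.0866 + -0.4179i, |z|^2 = 0.1822
Iter 9: z = 0.0938 + -0.3306i, |z|^2 = 0.1181
Iter 10: z = 0.1605 + -0.4650i, |z|^2 = 0.2420
Iter 11: z = 0.0705 + -0.5523i, |z|^2 = 0.3100
Iter 12: z = -0.0390 + -0.4809i, |z|^2 = 0.2328
Iter 13: z = 0.0313 + -0.3655i, |z|^2 = 0.1345
Iter 14: z = 0.1284 + -0.4259i, |z|^2 = 0.1979
Iter 15: z = 0.0961 + -0.5124i, |z|^2 = 0.2718
Did not escape in 16 iterations → in set

Answer: yes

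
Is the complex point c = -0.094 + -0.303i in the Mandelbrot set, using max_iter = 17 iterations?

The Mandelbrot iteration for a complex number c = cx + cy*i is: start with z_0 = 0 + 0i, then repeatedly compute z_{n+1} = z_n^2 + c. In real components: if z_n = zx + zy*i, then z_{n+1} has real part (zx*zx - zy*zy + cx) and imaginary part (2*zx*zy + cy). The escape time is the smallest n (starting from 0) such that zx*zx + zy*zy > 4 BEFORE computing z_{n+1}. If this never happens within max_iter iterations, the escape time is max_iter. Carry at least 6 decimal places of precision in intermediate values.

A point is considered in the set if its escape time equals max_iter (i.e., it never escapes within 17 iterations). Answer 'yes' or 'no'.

Answer: yes

Derivation:
z_0 = 0 + 0i, c = -0.0940 + -0.3030i
Iter 1: z = -0.0940 + -0.3030i, |z|^2 = 0.1006
Iter 2: z = -0.1770 + -0.2460i, |z|^2 = 0.0919
Iter 3: z = -0.1232 + -0.2159i, |z|^2 = 0.0618
Iter 4: z = -0.1254 + -0.2498i, |z|^2 = 0.0781
Iter 5: z = -0.1407 + -0.2403i, |z|^2 = 0.0775
Iter 6: z = -0.1320 + -0.2354i, |z|^2 = 0.0728
Iter 7: z = -0.1320 + -0.2409i, |z|^2 = 0.0754
Iter 8: z = -0.1346 + -0.2394i, |z|^2 = 0.0754
Iter 9: z = -0.1332 + -0.2386i, |z|^2 = 0.0746
Iter 10: z = -0.1332 + -0.2394i, |z|^2 = 0.0751
Iter 11: z = -0.1336 + -0.2392i, |z|^2 = 0.0751
Iter 12: z = -0.1334 + -0.2391i, |z|^2 = 0.0749
Iter 13: z = -0.1334 + -0.2392i, |z|^2 = 0.0750
Iter 14: z = -0.1334 + -0.2392i, |z|^2 = 0.0750
Iter 15: z = -0.1334 + -0.2392i, |z|^2 = 0.0750
Iter 16: z = -0.1334 + -0.2392i, |z|^2 = 0.0750
Did not escape in 17 iterations → in set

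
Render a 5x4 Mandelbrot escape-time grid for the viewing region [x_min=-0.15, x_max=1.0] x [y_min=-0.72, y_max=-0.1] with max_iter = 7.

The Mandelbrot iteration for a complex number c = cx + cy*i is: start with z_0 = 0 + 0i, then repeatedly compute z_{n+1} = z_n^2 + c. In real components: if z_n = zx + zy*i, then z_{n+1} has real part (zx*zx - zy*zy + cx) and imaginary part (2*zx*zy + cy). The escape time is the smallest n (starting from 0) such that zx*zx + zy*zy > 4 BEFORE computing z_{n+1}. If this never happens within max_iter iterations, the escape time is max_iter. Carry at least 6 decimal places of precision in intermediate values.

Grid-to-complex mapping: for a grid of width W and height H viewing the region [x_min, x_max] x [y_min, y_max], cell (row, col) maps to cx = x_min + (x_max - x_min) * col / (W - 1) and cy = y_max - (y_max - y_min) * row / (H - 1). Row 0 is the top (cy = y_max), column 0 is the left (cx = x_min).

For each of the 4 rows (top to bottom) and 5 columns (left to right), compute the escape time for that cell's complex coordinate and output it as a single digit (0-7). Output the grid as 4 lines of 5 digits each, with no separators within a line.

Answer: 77632
77732
77632
77432

Derivation:
(row=0, col=0): c = -0.1500 + -0.1000i → escape time 7
(row=0, col=1): c = 0.1375 + -0.1000i → escape time 7
(row=0, col=2): c = 0.4250 + -0.1000i → escape time 6
(row=0, col=3): c = 0.7125 + -0.1000i → escape time 3
(row=0, col=4): c = 1.0000 + -0.1000i → escape time 2
(row=1, col=0): c = -0.1500 + -0.3067i → escape time 7
(row=1, col=1): c = 0.1375 + -0.3067i → escape time 7
(row=1, col=2): c = 0.4250 + -0.3067i → escape time 7
(row=1, col=3): c = 0.7125 + -0.3067i → escape time 3
(row=1, col=4): c = 1.0000 + -0.3067i → escape time 2
(row=2, col=0): c = -0.1500 + -0.5133i → escape time 7
(row=2, col=1): c = 0.1375 + -0.5133i → escape time 7
(row=2, col=2): c = 0.4250 + -0.5133i → escape time 6
(row=2, col=3): c = 0.7125 + -0.5133i → escape time 3
(row=2, col=4): c = 1.0000 + -0.5133i → escape time 2
(row=3, col=0): c = -0.1500 + -0.7200i → escape time 7
(row=3, col=1): c = 0.1375 + -0.7200i → escape time 7
(row=3, col=2): c = 0.4250 + -0.7200i → escape time 4
(row=3, col=3): c = 0.7125 + -0.7200i → escape time 3
(row=3, col=4): c = 1.0000 + -0.7200i → escape time 2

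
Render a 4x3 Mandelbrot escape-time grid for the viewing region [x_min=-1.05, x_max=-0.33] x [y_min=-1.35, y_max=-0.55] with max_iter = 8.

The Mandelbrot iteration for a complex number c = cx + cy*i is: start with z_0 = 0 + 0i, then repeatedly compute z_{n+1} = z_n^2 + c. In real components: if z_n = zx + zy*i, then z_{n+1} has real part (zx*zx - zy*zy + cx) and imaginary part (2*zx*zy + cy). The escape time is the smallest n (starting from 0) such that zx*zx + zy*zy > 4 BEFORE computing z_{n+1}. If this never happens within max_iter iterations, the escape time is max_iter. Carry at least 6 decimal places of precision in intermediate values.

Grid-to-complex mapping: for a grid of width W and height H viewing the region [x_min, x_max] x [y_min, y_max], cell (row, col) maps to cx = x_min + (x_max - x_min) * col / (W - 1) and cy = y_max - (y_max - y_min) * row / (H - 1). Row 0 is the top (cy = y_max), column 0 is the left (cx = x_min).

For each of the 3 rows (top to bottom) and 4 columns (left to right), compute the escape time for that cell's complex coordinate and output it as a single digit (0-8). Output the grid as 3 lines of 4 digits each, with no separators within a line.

(row=0, col=0): c = -1.0500 + -0.5500i → escape time 5
(row=0, col=1): c = -0.8100 + -0.5500i → escape time 6
(row=0, col=2): c = -0.5700 + -0.5500i → escape time 8
(row=0, col=3): c = -0.3300 + -0.5500i → escape time 8
(row=1, col=0): c = -1.0500 + -0.9500i → escape time 3
(row=1, col=1): c = -0.8100 + -0.9500i → escape time 3
(row=1, col=2): c = -0.5700 + -0.9500i → escape time 4
(row=1, col=3): c = -0.3300 + -0.9500i → escape time 5
(row=2, col=0): c = -1.0500 + -1.3500i → escape time 2
(row=2, col=1): c = -0.8100 + -1.3500i → escape time 2
(row=2, col=2): c = -0.5700 + -1.3500i → escape time 2
(row=2, col=3): c = -0.3300 + -1.3500i → escape time 2

Answer: 5688
3345
2222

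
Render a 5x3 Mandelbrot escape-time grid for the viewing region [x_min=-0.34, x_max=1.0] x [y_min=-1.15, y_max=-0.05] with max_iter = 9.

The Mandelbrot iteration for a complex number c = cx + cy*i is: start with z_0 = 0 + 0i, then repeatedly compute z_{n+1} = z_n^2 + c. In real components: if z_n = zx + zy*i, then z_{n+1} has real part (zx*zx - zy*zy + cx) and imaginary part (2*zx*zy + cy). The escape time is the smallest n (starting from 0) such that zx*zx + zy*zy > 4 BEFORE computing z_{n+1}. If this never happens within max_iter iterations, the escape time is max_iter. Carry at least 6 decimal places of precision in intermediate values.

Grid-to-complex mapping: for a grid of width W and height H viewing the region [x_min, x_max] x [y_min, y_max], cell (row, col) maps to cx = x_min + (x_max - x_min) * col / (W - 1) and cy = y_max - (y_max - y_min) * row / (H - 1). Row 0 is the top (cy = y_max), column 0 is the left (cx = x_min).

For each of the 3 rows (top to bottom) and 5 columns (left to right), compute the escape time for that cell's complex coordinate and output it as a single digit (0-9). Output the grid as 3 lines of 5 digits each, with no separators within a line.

(row=0, col=0): c = -0.3400 + -0.0500i → escape time 9
(row=0, col=1): c = -0.0050 + -0.0500i → escape time 9
(row=0, col=2): c = 0.3300 + -0.0500i → escape time 9
(row=0, col=3): c = 0.6650 + -0.0500i → escape time 4
(row=0, col=4): c = 1.0000 + -0.0500i → escape time 2
(row=1, col=0): c = -0.3400 + -0.6000i → escape time 9
(row=1, col=1): c = -0.0050 + -0.6000i → escape time 9
(row=1, col=2): c = 0.3300 + -0.6000i → escape time 9
(row=1, col=3): c = 0.6650 + -0.6000i → escape time 3
(row=1, col=4): c = 1.0000 + -0.6000i → escape time 2
(row=2, col=0): c = -0.3400 + -1.1500i → escape time 4
(row=2, col=1): c = -0.0050 + -1.1500i → escape time 4
(row=2, col=2): c = 0.3300 + -1.1500i → escape time 2
(row=2, col=3): c = 0.6650 + -1.1500i → escape time 2
(row=2, col=4): c = 1.0000 + -1.1500i → escape time 2

Answer: 99942
99932
44222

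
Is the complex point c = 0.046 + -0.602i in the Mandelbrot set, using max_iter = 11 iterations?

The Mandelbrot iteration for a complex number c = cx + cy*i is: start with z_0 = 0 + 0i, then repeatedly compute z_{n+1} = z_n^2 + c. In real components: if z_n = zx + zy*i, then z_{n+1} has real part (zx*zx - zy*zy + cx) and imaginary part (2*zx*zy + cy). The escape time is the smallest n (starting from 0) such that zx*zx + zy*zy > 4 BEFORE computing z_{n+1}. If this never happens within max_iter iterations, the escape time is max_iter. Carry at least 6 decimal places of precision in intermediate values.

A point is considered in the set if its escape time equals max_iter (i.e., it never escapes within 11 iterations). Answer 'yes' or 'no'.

z_0 = 0 + 0i, c = 0.0460 + -0.6020i
Iter 1: z = 0.0460 + -0.6020i, |z|^2 = 0.3645
Iter 2: z = -0.3143 + -0.6574i, |z|^2 = 0.5309
Iter 3: z = -0.2874 + -0.1888i, |z|^2 = 0.1182
Iter 4: z = 0.0929 + -0.4935i, |z|^2 = 0.2522
Iter 5: z = -0.1889 + -0.6937i, |z|^2 = 0.5170
Iter 6: z = -0.3996 + -0.3399i, |z|^2 = 0.2752
Iter 7: z = 0.0901 + -0.3304i, |z|^2 = 0.1173
Iter 8: z = -0.0550 + -0.6616i, |z|^2 = 0.4407
Iter 9: z = -0.3886 + -0.5292i, |z|^2 = 0.4311
Iter 10: z = -0.0830 + -0.1907i, |z|^2 = 0.0432
Did not escape in 11 iterations → in set

Answer: yes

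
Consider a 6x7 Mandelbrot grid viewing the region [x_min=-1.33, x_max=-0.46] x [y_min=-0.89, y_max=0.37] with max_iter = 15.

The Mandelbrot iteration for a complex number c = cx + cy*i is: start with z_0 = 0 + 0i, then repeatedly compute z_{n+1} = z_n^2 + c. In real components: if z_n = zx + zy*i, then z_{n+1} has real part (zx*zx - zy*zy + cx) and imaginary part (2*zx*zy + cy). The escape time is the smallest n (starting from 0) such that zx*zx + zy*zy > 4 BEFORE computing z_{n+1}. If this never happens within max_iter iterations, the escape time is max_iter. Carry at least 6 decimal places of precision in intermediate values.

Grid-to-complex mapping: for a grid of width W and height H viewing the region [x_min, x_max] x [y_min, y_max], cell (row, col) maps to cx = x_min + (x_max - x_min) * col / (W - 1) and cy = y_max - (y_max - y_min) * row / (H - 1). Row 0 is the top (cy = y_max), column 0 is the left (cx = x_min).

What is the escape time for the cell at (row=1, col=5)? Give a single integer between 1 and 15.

Answer: 15

Derivation:
z_0 = 0 + 0i, c = -0.4600 + 0.1600i
Iter 1: z = -0.4600 + 0.1600i, |z|^2 = 0.2372
Iter 2: z = -0.2740 + 0.0128i, |z|^2 = 0.0752
Iter 3: z = -0.3851 + 0.1530i, |z|^2 = 0.1717
Iter 4: z = -0.3351 + 0.0422i, |z|^2 = 0.1141
Iter 5: z = -0.3495 + 0.1317i, |z|^2 = 0.1395
Iter 6: z = -0.3552 + 0.0679i, |z|^2 = 0.1308
Iter 7: z = -0.3384 + 0.1117i, |z|^2 = 0.1270
Iter 8: z = -0.3579 + 0.0844i, |z|^2 = 0.1352
Iter 9: z = -0.3390 + 0.0996i, |z|^2 = 0.1248
Iter 10: z = -0.3550 + 0.0925i, |z|^2 = 0.1346
Iter 11: z = -0.3425 + 0.0943i, |z|^2 = 0.1262
Iter 12: z = -0.3516 + 0.0954i, |z|^2 = 0.1327
Iter 13: z = -0.3455 + 0.0929i, |z|^2 = 0.1280
Iter 14: z = -0.3493 + 0.0958i, |z|^2 = 0.1312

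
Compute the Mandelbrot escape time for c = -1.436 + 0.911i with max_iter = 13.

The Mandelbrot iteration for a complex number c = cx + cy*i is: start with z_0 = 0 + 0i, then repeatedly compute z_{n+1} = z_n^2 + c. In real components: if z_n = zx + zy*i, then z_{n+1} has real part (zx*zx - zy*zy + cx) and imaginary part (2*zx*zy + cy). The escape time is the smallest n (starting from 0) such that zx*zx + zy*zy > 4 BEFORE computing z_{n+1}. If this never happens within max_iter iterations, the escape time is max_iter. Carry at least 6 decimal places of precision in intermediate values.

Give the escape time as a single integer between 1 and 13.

Answer: 3

Derivation:
z_0 = 0 + 0i, c = -1.4360 + 0.9110i
Iter 1: z = -1.4360 + 0.9110i, |z|^2 = 2.8920
Iter 2: z = -0.2038 + -1.7054i, |z|^2 = 2.9499
Iter 3: z = -4.3028 + 1.6062i, |z|^2 = 21.0941
Escaped at iteration 3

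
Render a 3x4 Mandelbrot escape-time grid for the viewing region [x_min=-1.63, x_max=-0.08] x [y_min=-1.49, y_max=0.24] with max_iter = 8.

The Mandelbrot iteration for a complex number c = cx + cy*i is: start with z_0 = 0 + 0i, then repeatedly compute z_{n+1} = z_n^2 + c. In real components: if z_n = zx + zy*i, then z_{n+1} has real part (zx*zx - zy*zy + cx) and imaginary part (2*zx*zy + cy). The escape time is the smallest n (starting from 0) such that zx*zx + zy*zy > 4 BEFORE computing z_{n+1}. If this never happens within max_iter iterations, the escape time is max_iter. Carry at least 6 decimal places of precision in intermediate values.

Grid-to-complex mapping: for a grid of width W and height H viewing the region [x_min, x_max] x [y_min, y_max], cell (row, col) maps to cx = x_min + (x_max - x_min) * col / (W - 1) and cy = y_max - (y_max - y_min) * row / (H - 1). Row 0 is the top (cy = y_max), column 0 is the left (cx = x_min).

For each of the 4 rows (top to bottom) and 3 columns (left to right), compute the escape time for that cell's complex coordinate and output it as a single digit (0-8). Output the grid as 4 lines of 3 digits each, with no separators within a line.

(row=0, col=0): c = -1.6300 + 0.2400i → escape time 4
(row=0, col=1): c = -0.8550 + 0.2400i → escape time 8
(row=0, col=2): c = -0.0800 + 0.2400i → escape time 8
(row=1, col=0): c = -1.6300 + -0.3367i → escape time 4
(row=1, col=1): c = -0.8550 + -0.3367i → escape time 8
(row=1, col=2): c = -0.0800 + -0.3367i → escape time 8
(row=2, col=0): c = -1.6300 + -0.9133i → escape time 2
(row=2, col=1): c = -0.8550 + -0.9133i → escape time 3
(row=2, col=2): c = -0.0800 + -0.9133i → escape time 8
(row=3, col=0): c = -1.6300 + -1.4900i → escape time 1
(row=3, col=1): c = -0.8550 + -1.4900i → escape time 2
(row=3, col=2): c = -0.0800 + -1.4900i → escape time 2

Answer: 488
488
238
122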